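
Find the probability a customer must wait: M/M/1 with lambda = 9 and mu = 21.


P(wait) = rho = lambda/mu = 9/21 = 0.4286

0.4286


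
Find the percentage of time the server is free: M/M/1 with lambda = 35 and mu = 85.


Idle fraction = (1 - rho) * 100 = (1 - 35/85) * 100 = 58.8%

58.8%


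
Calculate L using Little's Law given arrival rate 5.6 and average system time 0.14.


L = lambda * W = 5.6 * 0.14 = 0.78

0.78


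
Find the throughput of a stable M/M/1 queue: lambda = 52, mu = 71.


For a stable queue (lambda < mu), throughput = lambda = 52 per hour

52 per hour


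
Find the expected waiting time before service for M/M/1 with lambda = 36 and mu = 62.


rho = 36/62; Wq = rho/(mu - lambda) = 0.0223 hours

0.0223 hours


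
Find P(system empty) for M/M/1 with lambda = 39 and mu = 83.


P0 = 1 - rho = 1 - 39/83 = 0.5301

0.5301


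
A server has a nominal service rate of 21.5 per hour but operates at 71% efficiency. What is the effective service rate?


Effective rate = mu * efficiency = 21.5 * 0.71 = 15.27 per hour

15.27 per hour


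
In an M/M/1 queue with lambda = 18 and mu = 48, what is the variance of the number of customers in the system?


rho = 18/48; Var(N) = rho/(1-rho)^2 = 0.96

0.96


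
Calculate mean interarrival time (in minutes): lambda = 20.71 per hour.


Mean interarrival time = 60/lambda = 60/20.71 = 2.9 minutes

2.9 minutes


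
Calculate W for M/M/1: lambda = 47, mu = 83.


W = 1/(mu - lambda) = 1/(83 - 47) = 0.0278 hours

0.0278 hours


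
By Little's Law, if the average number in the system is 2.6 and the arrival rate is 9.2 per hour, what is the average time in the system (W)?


W = L / lambda = 2.6 / 9.2 = 0.2826 hours

0.2826 hours


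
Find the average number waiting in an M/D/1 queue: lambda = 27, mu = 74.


M/D/1: Lq = rho^2 / (2*(1-rho)) where rho = 27/74; Lq = 0.1

0.1


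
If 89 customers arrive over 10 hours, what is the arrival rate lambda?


lambda = total arrivals / time = 89 / 10 = 8.9 per hour

8.9 per hour


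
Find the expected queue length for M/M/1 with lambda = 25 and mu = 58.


rho = 25/58; Lq = rho^2/(1-rho) = 0.33

0.33


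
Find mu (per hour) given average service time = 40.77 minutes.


mu = 60 / avg_service_time = 60 / 40.77 = 1.47 per hour

1.47 per hour


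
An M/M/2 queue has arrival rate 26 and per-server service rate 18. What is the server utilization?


rho = lambda/(c*mu) = 26/(2*18) = 0.7222

0.7222


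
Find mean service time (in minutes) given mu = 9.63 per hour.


Mean service time = 60/mu = 60/9.63 = 6.23 minutes

6.23 minutes


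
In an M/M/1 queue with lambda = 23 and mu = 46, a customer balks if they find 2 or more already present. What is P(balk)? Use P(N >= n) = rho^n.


P(N >= 2) = rho^2 = (23/46)^2 = 0.25

0.25


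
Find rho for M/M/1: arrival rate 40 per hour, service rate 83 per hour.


rho = lambda/mu = 40/83 = 0.4819

0.4819


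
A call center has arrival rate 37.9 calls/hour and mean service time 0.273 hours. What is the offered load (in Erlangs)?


Offered load a = lambda * E[S] = 37.9 * 0.273 = 10.35 Erlangs

10.35 Erlangs


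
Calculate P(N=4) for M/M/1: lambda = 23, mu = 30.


rho = 23/30; P(n) = (1-rho)*rho^n = (1-23/30)*(23/30)^4 = 0.0806

0.0806


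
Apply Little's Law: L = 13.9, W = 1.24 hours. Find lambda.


lambda = L / W = 13.9 / 1.24 = 11.21 per hour

11.21 per hour


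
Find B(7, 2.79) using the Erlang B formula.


B(N,A) = (A^N/N!) / sum(A^k/k!, k=0..N) with N=7, A=2.79 = 0.0162

0.0162


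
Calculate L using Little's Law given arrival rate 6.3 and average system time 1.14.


L = lambda * W = 6.3 * 1.14 = 7.18

7.18


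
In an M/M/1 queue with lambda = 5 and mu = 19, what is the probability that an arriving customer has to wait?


P(wait) = rho = lambda/mu = 5/19 = 0.2632

0.2632


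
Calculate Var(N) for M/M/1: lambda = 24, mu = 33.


rho = 24/33; Var(N) = rho/(1-rho)^2 = 9.78

9.78


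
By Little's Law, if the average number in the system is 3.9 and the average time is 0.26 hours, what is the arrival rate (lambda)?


lambda = L / W = 3.9 / 0.26 = 15.0 per hour

15.0 per hour


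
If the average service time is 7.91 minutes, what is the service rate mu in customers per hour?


mu = 60 / avg_service_time = 60 / 7.91 = 7.59 per hour

7.59 per hour


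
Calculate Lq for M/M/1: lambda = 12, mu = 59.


rho = 12/59; Lq = rho^2/(1-rho) = 0.05

0.05


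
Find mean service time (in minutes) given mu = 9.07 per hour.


Mean service time = 60/mu = 60/9.07 = 6.62 minutes

6.62 minutes


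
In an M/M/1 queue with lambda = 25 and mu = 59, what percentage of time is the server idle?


Idle fraction = (1 - rho) * 100 = (1 - 25/59) * 100 = 57.6%

57.6%


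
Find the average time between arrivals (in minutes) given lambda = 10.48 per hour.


Mean interarrival time = 60/lambda = 60/10.48 = 5.73 minutes

5.73 minutes


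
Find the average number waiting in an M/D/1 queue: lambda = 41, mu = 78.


M/D/1: Lq = rho^2 / (2*(1-rho)) where rho = 41/78; Lq = 0.29

0.29


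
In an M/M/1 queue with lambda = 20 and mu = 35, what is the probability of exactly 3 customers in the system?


rho = 20/35; P(n) = (1-rho)*rho^n = (1-20/35)*(20/35)^3 = 0.08

0.08


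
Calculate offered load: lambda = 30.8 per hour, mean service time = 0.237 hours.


Offered load a = lambda * E[S] = 30.8 * 0.237 = 7.3 Erlangs

7.3 Erlangs


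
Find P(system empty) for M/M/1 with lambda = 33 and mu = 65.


P0 = 1 - rho = 1 - 33/65 = 0.4923

0.4923


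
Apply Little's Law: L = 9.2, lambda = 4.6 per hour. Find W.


W = L / lambda = 9.2 / 4.6 = 2.0 hours

2.0 hours


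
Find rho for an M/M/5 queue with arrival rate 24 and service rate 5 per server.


rho = lambda/(c*mu) = 24/(5*5) = 0.96

0.96


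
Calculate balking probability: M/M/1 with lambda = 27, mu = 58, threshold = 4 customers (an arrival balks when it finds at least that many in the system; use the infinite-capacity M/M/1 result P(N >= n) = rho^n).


P(N >= 4) = rho^4 = (27/58)^4 = 0.047

0.047


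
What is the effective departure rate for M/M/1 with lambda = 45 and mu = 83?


For a stable queue (lambda < mu), throughput = lambda = 45 per hour

45 per hour


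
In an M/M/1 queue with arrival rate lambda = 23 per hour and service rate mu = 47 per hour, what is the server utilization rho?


rho = lambda/mu = 23/47 = 0.4894

0.4894


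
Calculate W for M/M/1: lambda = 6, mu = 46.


W = 1/(mu - lambda) = 1/(46 - 6) = 0.025 hours

0.025 hours


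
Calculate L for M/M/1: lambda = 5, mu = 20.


rho = 5/20; L = rho/(1-rho) = 0.33

0.33


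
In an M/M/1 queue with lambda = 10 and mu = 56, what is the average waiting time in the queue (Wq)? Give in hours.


rho = 10/56; Wq = rho/(mu - lambda) = 0.0039 hours

0.0039 hours


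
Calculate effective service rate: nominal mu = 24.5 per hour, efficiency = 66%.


Effective rate = mu * efficiency = 24.5 * 0.66 = 16.17 per hour

16.17 per hour


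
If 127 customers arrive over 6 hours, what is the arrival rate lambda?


lambda = total arrivals / time = 127 / 6 = 21.17 per hour

21.17 per hour


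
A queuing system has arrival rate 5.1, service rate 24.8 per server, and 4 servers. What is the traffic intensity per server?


rho = lambda / (c * mu) = 5.1 / (4 * 24.8) = 0.0514

0.0514


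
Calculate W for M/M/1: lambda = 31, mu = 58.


W = 1/(mu - lambda) = 1/(58 - 31) = 0.037 hours

0.037 hours


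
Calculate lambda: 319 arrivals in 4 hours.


lambda = total arrivals / time = 319 / 4 = 79.75 per hour

79.75 per hour


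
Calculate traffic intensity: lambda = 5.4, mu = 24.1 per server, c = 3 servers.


rho = lambda / (c * mu) = 5.4 / (3 * 24.1) = 0.0747

0.0747


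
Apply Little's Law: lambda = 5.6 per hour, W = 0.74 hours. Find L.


L = lambda * W = 5.6 * 0.74 = 4.14

4.14


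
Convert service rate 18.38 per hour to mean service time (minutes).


Mean service time = 60/mu = 60/18.38 = 3.26 minutes

3.26 minutes


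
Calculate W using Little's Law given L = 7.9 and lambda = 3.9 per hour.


W = L / lambda = 7.9 / 3.9 = 2.0256 hours

2.0256 hours


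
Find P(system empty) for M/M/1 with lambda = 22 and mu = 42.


P0 = 1 - rho = 1 - 22/42 = 0.4762

0.4762


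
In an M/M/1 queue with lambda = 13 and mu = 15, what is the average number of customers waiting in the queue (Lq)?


rho = 13/15; Lq = rho^2/(1-rho) = 5.63

5.63


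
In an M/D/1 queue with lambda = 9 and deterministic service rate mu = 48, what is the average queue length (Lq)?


M/D/1: Lq = rho^2 / (2*(1-rho)) where rho = 9/48; Lq = 0.02

0.02


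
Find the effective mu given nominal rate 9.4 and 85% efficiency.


Effective rate = mu * efficiency = 9.4 * 0.85 = 7.99 per hour

7.99 per hour


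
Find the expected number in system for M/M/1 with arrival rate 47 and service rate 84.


rho = 47/84; L = rho/(1-rho) = 1.27

1.27


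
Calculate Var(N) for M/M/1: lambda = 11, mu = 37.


rho = 11/37; Var(N) = rho/(1-rho)^2 = 0.6

0.6


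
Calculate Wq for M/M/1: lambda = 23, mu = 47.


rho = 23/47; Wq = rho/(mu - lambda) = 0.0204 hours

0.0204 hours


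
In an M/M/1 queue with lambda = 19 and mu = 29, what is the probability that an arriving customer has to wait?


P(wait) = rho = lambda/mu = 19/29 = 0.6552

0.6552


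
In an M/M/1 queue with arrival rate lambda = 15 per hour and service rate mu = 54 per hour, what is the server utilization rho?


rho = lambda/mu = 15/54 = 0.2778

0.2778


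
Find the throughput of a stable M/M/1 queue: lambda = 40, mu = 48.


For a stable queue (lambda < mu), throughput = lambda = 40 per hour

40 per hour


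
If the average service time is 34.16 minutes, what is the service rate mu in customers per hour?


mu = 60 / avg_service_time = 60 / 34.16 = 1.76 per hour

1.76 per hour


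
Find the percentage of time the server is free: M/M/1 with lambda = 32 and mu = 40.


Idle fraction = (1 - rho) * 100 = (1 - 32/40) * 100 = 20.0%

20.0%


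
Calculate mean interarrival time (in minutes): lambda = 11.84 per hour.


Mean interarrival time = 60/lambda = 60/11.84 = 5.07 minutes

5.07 minutes


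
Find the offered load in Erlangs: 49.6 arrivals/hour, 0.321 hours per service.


Offered load a = lambda * E[S] = 49.6 * 0.321 = 15.92 Erlangs

15.92 Erlangs


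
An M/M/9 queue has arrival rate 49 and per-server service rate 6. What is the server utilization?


rho = lambda/(c*mu) = 49/(9*6) = 0.9074

0.9074


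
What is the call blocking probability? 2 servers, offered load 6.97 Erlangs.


B(N,A) = (A^N/N!) / sum(A^k/k!, k=0..N) with N=2, A=6.97 = 0.7529

0.7529


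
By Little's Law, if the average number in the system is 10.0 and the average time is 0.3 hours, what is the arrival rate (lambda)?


lambda = L / W = 10.0 / 0.3 = 33.33 per hour

33.33 per hour


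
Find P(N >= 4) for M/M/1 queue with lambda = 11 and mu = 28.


P(N >= 4) = rho^4 = (11/28)^4 = 0.0238

0.0238


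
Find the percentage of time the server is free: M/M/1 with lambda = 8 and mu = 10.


Idle fraction = (1 - rho) * 100 = (1 - 8/10) * 100 = 20.0%

20.0%


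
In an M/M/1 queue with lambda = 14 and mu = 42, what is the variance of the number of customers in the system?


rho = 14/42; Var(N) = rho/(1-rho)^2 = 0.75

0.75


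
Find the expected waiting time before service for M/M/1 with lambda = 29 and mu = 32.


rho = 29/32; Wq = rho/(mu - lambda) = 0.3021 hours

0.3021 hours


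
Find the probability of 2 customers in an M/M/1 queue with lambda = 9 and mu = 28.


rho = 9/28; P(n) = (1-rho)*rho^n = (1-9/28)*(9/28)^2 = 0.0701

0.0701


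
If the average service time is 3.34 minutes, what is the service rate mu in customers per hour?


mu = 60 / avg_service_time = 60 / 3.34 = 17.96 per hour

17.96 per hour


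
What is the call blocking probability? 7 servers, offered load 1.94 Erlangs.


B(N,A) = (A^N/N!) / sum(A^k/k!, k=0..N) with N=7, A=1.94 = 0.003

0.003


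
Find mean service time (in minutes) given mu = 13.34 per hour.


Mean service time = 60/mu = 60/13.34 = 4.5 minutes

4.5 minutes


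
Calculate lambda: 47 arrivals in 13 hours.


lambda = total arrivals / time = 47 / 13 = 3.62 per hour

3.62 per hour


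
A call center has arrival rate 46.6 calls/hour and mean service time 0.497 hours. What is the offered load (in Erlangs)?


Offered load a = lambda * E[S] = 46.6 * 0.497 = 23.16 Erlangs

23.16 Erlangs


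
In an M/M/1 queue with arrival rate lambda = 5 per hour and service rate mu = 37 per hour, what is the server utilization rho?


rho = lambda/mu = 5/37 = 0.1351

0.1351


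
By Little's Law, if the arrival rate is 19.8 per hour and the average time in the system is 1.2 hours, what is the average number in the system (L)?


L = lambda * W = 19.8 * 1.2 = 23.76

23.76


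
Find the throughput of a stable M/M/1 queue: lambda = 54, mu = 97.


For a stable queue (lambda < mu), throughput = lambda = 54 per hour

54 per hour


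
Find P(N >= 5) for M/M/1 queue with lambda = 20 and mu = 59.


P(N >= 5) = rho^5 = (20/59)^5 = 0.0045

0.0045


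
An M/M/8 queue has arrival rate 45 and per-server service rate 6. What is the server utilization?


rho = lambda/(c*mu) = 45/(8*6) = 0.9375

0.9375


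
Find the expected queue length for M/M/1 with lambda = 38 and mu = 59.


rho = 38/59; Lq = rho^2/(1-rho) = 1.17

1.17


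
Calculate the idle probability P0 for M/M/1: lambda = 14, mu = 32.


P0 = 1 - rho = 1 - 14/32 = 0.5625

0.5625


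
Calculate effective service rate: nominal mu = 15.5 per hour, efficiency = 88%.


Effective rate = mu * efficiency = 15.5 * 0.88 = 13.64 per hour

13.64 per hour


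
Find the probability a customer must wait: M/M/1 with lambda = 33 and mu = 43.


P(wait) = rho = lambda/mu = 33/43 = 0.7674

0.7674


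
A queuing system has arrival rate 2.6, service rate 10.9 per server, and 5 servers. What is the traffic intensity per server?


rho = lambda / (c * mu) = 2.6 / (5 * 10.9) = 0.0477

0.0477


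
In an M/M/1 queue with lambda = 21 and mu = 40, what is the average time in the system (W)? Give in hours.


W = 1/(mu - lambda) = 1/(40 - 21) = 0.0526 hours

0.0526 hours


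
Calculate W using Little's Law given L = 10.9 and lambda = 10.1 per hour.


W = L / lambda = 10.9 / 10.1 = 1.0792 hours

1.0792 hours


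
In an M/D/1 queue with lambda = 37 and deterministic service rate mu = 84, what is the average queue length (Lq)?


M/D/1: Lq = rho^2 / (2*(1-rho)) where rho = 37/84; Lq = 0.17

0.17


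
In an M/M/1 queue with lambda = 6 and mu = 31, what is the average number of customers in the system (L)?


rho = 6/31; L = rho/(1-rho) = 0.24

0.24


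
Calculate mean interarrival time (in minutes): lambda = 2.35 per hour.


Mean interarrival time = 60/lambda = 60/2.35 = 25.53 minutes

25.53 minutes


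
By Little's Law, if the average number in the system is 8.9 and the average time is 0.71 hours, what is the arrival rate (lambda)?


lambda = L / W = 8.9 / 0.71 = 12.54 per hour

12.54 per hour


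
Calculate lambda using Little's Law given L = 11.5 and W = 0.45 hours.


lambda = L / W = 11.5 / 0.45 = 25.56 per hour

25.56 per hour


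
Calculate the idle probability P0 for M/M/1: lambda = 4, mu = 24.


P0 = 1 - rho = 1 - 4/24 = 0.8333

0.8333


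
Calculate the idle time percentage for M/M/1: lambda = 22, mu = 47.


Idle fraction = (1 - rho) * 100 = (1 - 22/47) * 100 = 53.2%

53.2%


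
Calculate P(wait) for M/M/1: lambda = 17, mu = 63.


P(wait) = rho = lambda/mu = 17/63 = 0.2698

0.2698


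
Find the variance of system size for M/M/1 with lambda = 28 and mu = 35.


rho = 28/35; Var(N) = rho/(1-rho)^2 = 20.0

20.0


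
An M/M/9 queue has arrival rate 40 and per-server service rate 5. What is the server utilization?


rho = lambda/(c*mu) = 40/(9*5) = 0.8889

0.8889


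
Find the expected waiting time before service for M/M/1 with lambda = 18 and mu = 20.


rho = 18/20; Wq = rho/(mu - lambda) = 0.45 hours

0.45 hours


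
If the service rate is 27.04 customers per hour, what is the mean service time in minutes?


Mean service time = 60/mu = 60/27.04 = 2.22 minutes

2.22 minutes


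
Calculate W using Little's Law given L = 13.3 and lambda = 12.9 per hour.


W = L / lambda = 13.3 / 12.9 = 1.031 hours

1.031 hours


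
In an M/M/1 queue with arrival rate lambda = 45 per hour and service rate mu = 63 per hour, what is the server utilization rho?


rho = lambda/mu = 45/63 = 0.7143

0.7143


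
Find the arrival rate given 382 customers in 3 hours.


lambda = total arrivals / time = 382 / 3 = 127.33 per hour

127.33 per hour


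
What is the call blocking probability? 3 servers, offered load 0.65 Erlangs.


B(N,A) = (A^N/N!) / sum(A^k/k!, k=0..N) with N=3, A=0.65 = 0.024

0.024


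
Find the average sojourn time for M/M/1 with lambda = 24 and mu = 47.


W = 1/(mu - lambda) = 1/(47 - 24) = 0.0435 hours

0.0435 hours


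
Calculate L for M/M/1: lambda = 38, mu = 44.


rho = 38/44; L = rho/(1-rho) = 6.33

6.33


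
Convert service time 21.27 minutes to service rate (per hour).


mu = 60 / avg_service_time = 60 / 21.27 = 2.82 per hour

2.82 per hour


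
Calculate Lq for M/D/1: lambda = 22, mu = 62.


M/D/1: Lq = rho^2 / (2*(1-rho)) where rho = 22/62; Lq = 0.1

0.1


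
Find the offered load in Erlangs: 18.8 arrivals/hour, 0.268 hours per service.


Offered load a = lambda * E[S] = 18.8 * 0.268 = 5.04 Erlangs

5.04 Erlangs


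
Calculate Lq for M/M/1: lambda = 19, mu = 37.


rho = 19/37; Lq = rho^2/(1-rho) = 0.54

0.54


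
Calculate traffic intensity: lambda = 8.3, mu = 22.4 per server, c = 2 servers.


rho = lambda / (c * mu) = 8.3 / (2 * 22.4) = 0.1853

0.1853


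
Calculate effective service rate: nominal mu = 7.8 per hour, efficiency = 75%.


Effective rate = mu * efficiency = 7.8 * 0.75 = 5.85 per hour

5.85 per hour


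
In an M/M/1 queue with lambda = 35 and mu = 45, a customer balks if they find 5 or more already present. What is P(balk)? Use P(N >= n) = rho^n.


P(N >= 5) = rho^5 = (35/45)^5 = 0.2846

0.2846


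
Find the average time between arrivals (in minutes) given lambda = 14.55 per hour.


Mean interarrival time = 60/lambda = 60/14.55 = 4.12 minutes

4.12 minutes


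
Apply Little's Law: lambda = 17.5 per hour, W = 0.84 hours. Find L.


L = lambda * W = 17.5 * 0.84 = 14.7

14.7


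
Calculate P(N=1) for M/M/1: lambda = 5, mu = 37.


rho = 5/37; P(n) = (1-rho)*rho^n = (1-5/37)*(5/37)^1 = 0.1169

0.1169


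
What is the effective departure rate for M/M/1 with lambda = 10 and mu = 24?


For a stable queue (lambda < mu), throughput = lambda = 10 per hour

10 per hour


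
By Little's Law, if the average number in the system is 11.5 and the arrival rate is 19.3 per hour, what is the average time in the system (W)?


W = L / lambda = 11.5 / 19.3 = 0.5959 hours

0.5959 hours


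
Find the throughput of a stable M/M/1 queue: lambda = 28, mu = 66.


For a stable queue (lambda < mu), throughput = lambda = 28 per hour

28 per hour


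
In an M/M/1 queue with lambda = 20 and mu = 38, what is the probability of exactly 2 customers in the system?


rho = 20/38; P(n) = (1-rho)*rho^n = (1-20/38)*(20/38)^2 = 0.1312

0.1312


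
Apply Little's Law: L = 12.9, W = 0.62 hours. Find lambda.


lambda = L / W = 12.9 / 0.62 = 20.81 per hour

20.81 per hour


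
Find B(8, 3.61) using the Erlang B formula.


B(N,A) = (A^N/N!) / sum(A^k/k!, k=0..N) with N=8, A=3.61 = 0.0196

0.0196


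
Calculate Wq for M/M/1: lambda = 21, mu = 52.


rho = 21/52; Wq = rho/(mu - lambda) = 0.013 hours

0.013 hours


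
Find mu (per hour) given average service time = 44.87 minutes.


mu = 60 / avg_service_time = 60 / 44.87 = 1.34 per hour

1.34 per hour


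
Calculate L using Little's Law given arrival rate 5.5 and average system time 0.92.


L = lambda * W = 5.5 * 0.92 = 5.06

5.06


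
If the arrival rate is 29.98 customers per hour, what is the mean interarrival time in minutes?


Mean interarrival time = 60/lambda = 60/29.98 = 2.0 minutes

2.0 minutes


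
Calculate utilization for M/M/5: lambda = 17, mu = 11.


rho = lambda/(c*mu) = 17/(5*11) = 0.3091

0.3091


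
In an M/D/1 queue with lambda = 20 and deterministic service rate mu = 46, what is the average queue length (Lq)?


M/D/1: Lq = rho^2 / (2*(1-rho)) where rho = 20/46; Lq = 0.17

0.17


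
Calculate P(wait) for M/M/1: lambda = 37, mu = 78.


P(wait) = rho = lambda/mu = 37/78 = 0.4744

0.4744


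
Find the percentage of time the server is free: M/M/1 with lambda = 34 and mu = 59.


Idle fraction = (1 - rho) * 100 = (1 - 34/59) * 100 = 42.4%

42.4%


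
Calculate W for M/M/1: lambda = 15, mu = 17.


W = 1/(mu - lambda) = 1/(17 - 15) = 0.5 hours

0.5 hours


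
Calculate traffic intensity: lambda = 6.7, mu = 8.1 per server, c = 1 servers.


rho = lambda / (c * mu) = 6.7 / (1 * 8.1) = 0.8272

0.8272


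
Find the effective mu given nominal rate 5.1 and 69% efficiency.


Effective rate = mu * efficiency = 5.1 * 0.69 = 3.52 per hour

3.52 per hour


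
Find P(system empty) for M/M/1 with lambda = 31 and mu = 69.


P0 = 1 - rho = 1 - 31/69 = 0.5507

0.5507


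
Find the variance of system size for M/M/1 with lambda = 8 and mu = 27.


rho = 8/27; Var(N) = rho/(1-rho)^2 = 0.6

0.6


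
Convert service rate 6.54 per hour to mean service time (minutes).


Mean service time = 60/mu = 60/6.54 = 9.17 minutes

9.17 minutes


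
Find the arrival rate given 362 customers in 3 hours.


lambda = total arrivals / time = 362 / 3 = 120.67 per hour

120.67 per hour


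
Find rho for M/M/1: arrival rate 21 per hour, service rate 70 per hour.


rho = lambda/mu = 21/70 = 0.3

0.3


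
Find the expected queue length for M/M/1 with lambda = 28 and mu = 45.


rho = 28/45; Lq = rho^2/(1-rho) = 1.02

1.02


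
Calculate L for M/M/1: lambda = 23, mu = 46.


rho = 23/46; L = rho/(1-rho) = 1.0

1.0


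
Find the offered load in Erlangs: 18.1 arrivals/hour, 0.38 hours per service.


Offered load a = lambda * E[S] = 18.1 * 0.38 = 6.88 Erlangs

6.88 Erlangs


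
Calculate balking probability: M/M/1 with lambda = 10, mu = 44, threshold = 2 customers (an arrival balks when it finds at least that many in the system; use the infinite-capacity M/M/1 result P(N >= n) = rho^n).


P(N >= 2) = rho^2 = (10/44)^2 = 0.0517

0.0517


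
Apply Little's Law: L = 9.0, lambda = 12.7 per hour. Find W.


W = L / lambda = 9.0 / 12.7 = 0.7087 hours

0.7087 hours


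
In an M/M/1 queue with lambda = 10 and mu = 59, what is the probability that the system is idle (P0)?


P0 = 1 - rho = 1 - 10/59 = 0.8305

0.8305


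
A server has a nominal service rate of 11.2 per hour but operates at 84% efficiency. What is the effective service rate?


Effective rate = mu * efficiency = 11.2 * 0.84 = 9.41 per hour

9.41 per hour


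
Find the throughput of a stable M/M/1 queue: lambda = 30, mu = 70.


For a stable queue (lambda < mu), throughput = lambda = 30 per hour

30 per hour


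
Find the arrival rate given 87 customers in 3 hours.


lambda = total arrivals / time = 87 / 3 = 29.0 per hour

29.0 per hour


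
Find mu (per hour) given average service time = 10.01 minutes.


mu = 60 / avg_service_time = 60 / 10.01 = 5.99 per hour

5.99 per hour


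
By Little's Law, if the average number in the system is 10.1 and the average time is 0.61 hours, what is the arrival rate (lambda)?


lambda = L / W = 10.1 / 0.61 = 16.56 per hour

16.56 per hour


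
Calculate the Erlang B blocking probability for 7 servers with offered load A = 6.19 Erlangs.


B(N,A) = (A^N/N!) / sum(A^k/k!, k=0..N) with N=7, A=6.19 = 0.1974

0.1974


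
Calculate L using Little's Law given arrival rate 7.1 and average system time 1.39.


L = lambda * W = 7.1 * 1.39 = 9.87

9.87


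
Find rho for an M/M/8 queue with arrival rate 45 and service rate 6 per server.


rho = lambda/(c*mu) = 45/(8*6) = 0.9375

0.9375


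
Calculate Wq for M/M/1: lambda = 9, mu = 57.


rho = 9/57; Wq = rho/(mu - lambda) = 0.0033 hours

0.0033 hours


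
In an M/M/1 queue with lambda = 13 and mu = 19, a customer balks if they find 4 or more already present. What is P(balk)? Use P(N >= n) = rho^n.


P(N >= 4) = rho^4 = (13/19)^4 = 0.2192

0.2192


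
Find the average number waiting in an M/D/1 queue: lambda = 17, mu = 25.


M/D/1: Lq = rho^2 / (2*(1-rho)) where rho = 17/25; Lq = 0.72

0.72


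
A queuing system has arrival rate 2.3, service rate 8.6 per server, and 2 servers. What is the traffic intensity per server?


rho = lambda / (c * mu) = 2.3 / (2 * 8.6) = 0.1337

0.1337


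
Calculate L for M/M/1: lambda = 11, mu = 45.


rho = 11/45; L = rho/(1-rho) = 0.32

0.32


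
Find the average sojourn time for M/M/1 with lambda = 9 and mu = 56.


W = 1/(mu - lambda) = 1/(56 - 9) = 0.0213 hours

0.0213 hours


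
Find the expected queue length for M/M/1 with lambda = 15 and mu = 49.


rho = 15/49; Lq = rho^2/(1-rho) = 0.14

0.14


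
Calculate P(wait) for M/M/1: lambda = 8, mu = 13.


P(wait) = rho = lambda/mu = 8/13 = 0.6154

0.6154


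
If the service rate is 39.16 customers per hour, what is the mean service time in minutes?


Mean service time = 60/mu = 60/39.16 = 1.53 minutes

1.53 minutes


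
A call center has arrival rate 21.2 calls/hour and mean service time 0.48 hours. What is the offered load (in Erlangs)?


Offered load a = lambda * E[S] = 21.2 * 0.48 = 10.18 Erlangs

10.18 Erlangs


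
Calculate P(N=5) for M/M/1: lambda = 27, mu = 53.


rho = 27/53; P(n) = (1-rho)*rho^n = (1-27/53)*(27/53)^5 = 0.0168

0.0168


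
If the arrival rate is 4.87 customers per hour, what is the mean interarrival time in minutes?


Mean interarrival time = 60/lambda = 60/4.87 = 12.32 minutes

12.32 minutes


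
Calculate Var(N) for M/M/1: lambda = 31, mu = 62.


rho = 31/62; Var(N) = rho/(1-rho)^2 = 2.0

2.0


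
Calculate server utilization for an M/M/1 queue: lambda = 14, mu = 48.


rho = lambda/mu = 14/48 = 0.2917

0.2917


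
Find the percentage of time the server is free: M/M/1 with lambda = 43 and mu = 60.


Idle fraction = (1 - rho) * 100 = (1 - 43/60) * 100 = 28.3%

28.3%


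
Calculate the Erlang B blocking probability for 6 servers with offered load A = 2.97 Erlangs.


B(N,A) = (A^N/N!) / sum(A^k/k!, k=0..N) with N=6, A=2.97 = 0.0505

0.0505


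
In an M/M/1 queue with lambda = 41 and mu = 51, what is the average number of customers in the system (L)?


rho = 41/51; L = rho/(1-rho) = 4.1

4.1


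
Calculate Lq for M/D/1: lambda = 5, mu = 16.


M/D/1: Lq = rho^2 / (2*(1-rho)) where rho = 5/16; Lq = 0.07

0.07


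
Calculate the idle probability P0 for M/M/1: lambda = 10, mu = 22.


P0 = 1 - rho = 1 - 10/22 = 0.5455

0.5455


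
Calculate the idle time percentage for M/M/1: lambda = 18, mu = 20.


Idle fraction = (1 - rho) * 100 = (1 - 18/20) * 100 = 10.0%

10.0%


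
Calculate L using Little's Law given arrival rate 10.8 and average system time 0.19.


L = lambda * W = 10.8 * 0.19 = 2.05

2.05


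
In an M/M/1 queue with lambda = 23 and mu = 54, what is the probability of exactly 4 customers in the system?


rho = 23/54; P(n) = (1-rho)*rho^n = (1-23/54)*(23/54)^4 = 0.0189

0.0189


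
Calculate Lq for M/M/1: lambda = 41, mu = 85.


rho = 41/85; Lq = rho^2/(1-rho) = 0.45

0.45


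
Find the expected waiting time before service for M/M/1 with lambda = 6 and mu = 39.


rho = 6/39; Wq = rho/(mu - lambda) = 0.0047 hours

0.0047 hours


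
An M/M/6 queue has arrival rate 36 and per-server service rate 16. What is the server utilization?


rho = lambda/(c*mu) = 36/(6*16) = 0.375

0.375


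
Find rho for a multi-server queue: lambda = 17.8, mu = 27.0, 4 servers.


rho = lambda / (c * mu) = 17.8 / (4 * 27.0) = 0.1648

0.1648


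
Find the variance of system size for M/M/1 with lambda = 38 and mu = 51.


rho = 38/51; Var(N) = rho/(1-rho)^2 = 11.47

11.47


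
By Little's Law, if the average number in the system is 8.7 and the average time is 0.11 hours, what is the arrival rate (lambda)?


lambda = L / W = 8.7 / 0.11 = 79.09 per hour

79.09 per hour


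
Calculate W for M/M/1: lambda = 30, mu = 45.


W = 1/(mu - lambda) = 1/(45 - 30) = 0.0667 hours

0.0667 hours


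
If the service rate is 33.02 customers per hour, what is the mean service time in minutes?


Mean service time = 60/mu = 60/33.02 = 1.82 minutes

1.82 minutes


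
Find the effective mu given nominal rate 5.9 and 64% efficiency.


Effective rate = mu * efficiency = 5.9 * 0.64 = 3.78 per hour

3.78 per hour


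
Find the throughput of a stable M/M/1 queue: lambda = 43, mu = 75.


For a stable queue (lambda < mu), throughput = lambda = 43 per hour

43 per hour


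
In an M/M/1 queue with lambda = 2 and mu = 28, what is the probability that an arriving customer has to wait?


P(wait) = rho = lambda/mu = 2/28 = 0.0714

0.0714


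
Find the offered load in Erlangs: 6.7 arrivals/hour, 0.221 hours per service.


Offered load a = lambda * E[S] = 6.7 * 0.221 = 1.48 Erlangs

1.48 Erlangs


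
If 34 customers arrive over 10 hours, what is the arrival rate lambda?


lambda = total arrivals / time = 34 / 10 = 3.4 per hour

3.4 per hour


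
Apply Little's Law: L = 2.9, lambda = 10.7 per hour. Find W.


W = L / lambda = 2.9 / 10.7 = 0.271 hours

0.271 hours


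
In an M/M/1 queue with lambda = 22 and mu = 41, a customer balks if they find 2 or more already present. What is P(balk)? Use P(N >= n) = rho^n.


P(N >= 2) = rho^2 = (22/41)^2 = 0.2879

0.2879


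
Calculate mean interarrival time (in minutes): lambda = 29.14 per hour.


Mean interarrival time = 60/lambda = 60/29.14 = 2.06 minutes

2.06 minutes


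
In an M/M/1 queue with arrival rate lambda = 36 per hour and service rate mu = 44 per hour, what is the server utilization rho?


rho = lambda/mu = 36/44 = 0.8182

0.8182


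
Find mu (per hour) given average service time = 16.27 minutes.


mu = 60 / avg_service_time = 60 / 16.27 = 3.69 per hour

3.69 per hour


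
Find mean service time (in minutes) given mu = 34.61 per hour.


Mean service time = 60/mu = 60/34.61 = 1.73 minutes

1.73 minutes


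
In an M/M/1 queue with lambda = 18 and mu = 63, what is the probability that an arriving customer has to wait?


P(wait) = rho = lambda/mu = 18/63 = 0.2857

0.2857


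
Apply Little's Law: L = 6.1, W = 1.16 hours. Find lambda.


lambda = L / W = 6.1 / 1.16 = 5.26 per hour

5.26 per hour


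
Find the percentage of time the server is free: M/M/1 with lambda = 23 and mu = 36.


Idle fraction = (1 - rho) * 100 = (1 - 23/36) * 100 = 36.1%

36.1%


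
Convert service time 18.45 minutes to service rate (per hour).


mu = 60 / avg_service_time = 60 / 18.45 = 3.25 per hour

3.25 per hour


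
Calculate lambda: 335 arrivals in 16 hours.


lambda = total arrivals / time = 335 / 16 = 20.94 per hour

20.94 per hour


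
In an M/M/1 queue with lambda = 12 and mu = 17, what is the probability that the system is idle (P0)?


P0 = 1 - rho = 1 - 12/17 = 0.2941

0.2941


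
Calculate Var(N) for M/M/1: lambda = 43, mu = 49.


rho = 43/49; Var(N) = rho/(1-rho)^2 = 58.53

58.53


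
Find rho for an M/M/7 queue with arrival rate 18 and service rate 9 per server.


rho = lambda/(c*mu) = 18/(7*9) = 0.2857

0.2857


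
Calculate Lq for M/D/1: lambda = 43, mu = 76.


M/D/1: Lq = rho^2 / (2*(1-rho)) where rho = 43/76; Lq = 0.37

0.37


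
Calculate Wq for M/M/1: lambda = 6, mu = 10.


rho = 6/10; Wq = rho/(mu - lambda) = 0.15 hours

0.15 hours


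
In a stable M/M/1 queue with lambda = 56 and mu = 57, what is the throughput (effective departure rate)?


For a stable queue (lambda < mu), throughput = lambda = 56 per hour

56 per hour


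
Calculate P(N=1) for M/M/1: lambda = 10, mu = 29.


rho = 10/29; P(n) = (1-rho)*rho^n = (1-10/29)*(10/29)^1 = 0.2259

0.2259


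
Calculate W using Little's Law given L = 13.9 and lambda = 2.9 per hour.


W = L / lambda = 13.9 / 2.9 = 4.7931 hours

4.7931 hours


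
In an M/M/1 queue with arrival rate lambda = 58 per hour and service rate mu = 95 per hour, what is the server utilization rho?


rho = lambda/mu = 58/95 = 0.6105

0.6105


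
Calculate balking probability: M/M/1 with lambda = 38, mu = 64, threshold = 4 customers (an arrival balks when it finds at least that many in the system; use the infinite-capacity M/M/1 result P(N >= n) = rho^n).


P(N >= 4) = rho^4 = (38/64)^4 = 0.1243

0.1243


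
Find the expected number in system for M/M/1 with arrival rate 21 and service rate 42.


rho = 21/42; L = rho/(1-rho) = 1.0

1.0


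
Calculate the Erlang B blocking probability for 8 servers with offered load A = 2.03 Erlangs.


B(N,A) = (A^N/N!) / sum(A^k/k!, k=0..N) with N=8, A=2.03 = 0.0009

0.0009


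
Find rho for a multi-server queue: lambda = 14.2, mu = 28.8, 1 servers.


rho = lambda / (c * mu) = 14.2 / (1 * 28.8) = 0.4931

0.4931


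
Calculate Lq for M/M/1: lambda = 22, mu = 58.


rho = 22/58; Lq = rho^2/(1-rho) = 0.23

0.23


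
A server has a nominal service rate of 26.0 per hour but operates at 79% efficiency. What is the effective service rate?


Effective rate = mu * efficiency = 26.0 * 0.79 = 20.54 per hour

20.54 per hour


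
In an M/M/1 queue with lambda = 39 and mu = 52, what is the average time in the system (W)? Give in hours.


W = 1/(mu - lambda) = 1/(52 - 39) = 0.0769 hours

0.0769 hours


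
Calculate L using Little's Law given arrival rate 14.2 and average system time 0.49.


L = lambda * W = 14.2 * 0.49 = 6.96

6.96


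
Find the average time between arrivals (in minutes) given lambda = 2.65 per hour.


Mean interarrival time = 60/lambda = 60/2.65 = 22.64 minutes

22.64 minutes


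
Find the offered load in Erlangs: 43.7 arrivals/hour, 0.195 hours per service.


Offered load a = lambda * E[S] = 43.7 * 0.195 = 8.52 Erlangs

8.52 Erlangs


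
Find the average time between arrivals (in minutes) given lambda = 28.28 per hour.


Mean interarrival time = 60/lambda = 60/28.28 = 2.12 minutes

2.12 minutes


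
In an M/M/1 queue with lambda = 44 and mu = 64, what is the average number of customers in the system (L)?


rho = 44/64; L = rho/(1-rho) = 2.2

2.2


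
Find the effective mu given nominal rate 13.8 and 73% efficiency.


Effective rate = mu * efficiency = 13.8 * 0.73 = 10.07 per hour

10.07 per hour


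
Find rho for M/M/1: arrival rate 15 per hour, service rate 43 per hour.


rho = lambda/mu = 15/43 = 0.3488

0.3488


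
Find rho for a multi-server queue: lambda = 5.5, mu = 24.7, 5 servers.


rho = lambda / (c * mu) = 5.5 / (5 * 24.7) = 0.0445

0.0445


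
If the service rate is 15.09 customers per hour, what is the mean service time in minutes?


Mean service time = 60/mu = 60/15.09 = 3.98 minutes

3.98 minutes


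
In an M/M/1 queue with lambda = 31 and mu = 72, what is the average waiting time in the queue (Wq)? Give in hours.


rho = 31/72; Wq = rho/(mu - lambda) = 0.0105 hours

0.0105 hours


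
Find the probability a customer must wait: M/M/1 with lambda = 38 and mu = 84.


P(wait) = rho = lambda/mu = 38/84 = 0.4524

0.4524


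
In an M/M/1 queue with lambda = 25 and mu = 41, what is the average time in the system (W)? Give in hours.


W = 1/(mu - lambda) = 1/(41 - 25) = 0.0625 hours

0.0625 hours


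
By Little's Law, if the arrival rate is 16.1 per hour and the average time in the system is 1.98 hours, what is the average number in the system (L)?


L = lambda * W = 16.1 * 1.98 = 31.88

31.88


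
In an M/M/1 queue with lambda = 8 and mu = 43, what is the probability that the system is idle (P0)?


P0 = 1 - rho = 1 - 8/43 = 0.814

0.814


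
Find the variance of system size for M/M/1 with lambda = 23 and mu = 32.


rho = 23/32; Var(N) = rho/(1-rho)^2 = 9.09

9.09


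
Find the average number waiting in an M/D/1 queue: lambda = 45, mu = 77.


M/D/1: Lq = rho^2 / (2*(1-rho)) where rho = 45/77; Lq = 0.41

0.41


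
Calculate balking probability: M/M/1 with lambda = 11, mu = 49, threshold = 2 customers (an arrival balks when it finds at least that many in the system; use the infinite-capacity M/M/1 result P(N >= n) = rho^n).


P(N >= 2) = rho^2 = (11/49)^2 = 0.0504

0.0504


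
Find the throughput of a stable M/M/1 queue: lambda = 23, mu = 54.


For a stable queue (lambda < mu), throughput = lambda = 23 per hour

23 per hour


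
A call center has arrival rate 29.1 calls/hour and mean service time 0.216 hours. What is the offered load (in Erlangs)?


Offered load a = lambda * E[S] = 29.1 * 0.216 = 6.29 Erlangs

6.29 Erlangs


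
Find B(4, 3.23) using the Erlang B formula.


B(N,A) = (A^N/N!) / sum(A^k/k!, k=0..N) with N=4, A=3.23 = 0.2314

0.2314


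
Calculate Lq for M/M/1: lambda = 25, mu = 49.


rho = 25/49; Lq = rho^2/(1-rho) = 0.53

0.53


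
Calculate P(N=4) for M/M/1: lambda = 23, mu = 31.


rho = 23/31; P(n) = (1-rho)*rho^n = (1-23/31)*(23/31)^4 = 0.0782

0.0782


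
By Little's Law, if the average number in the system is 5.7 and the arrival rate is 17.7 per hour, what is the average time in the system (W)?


W = L / lambda = 5.7 / 17.7 = 0.322 hours

0.322 hours


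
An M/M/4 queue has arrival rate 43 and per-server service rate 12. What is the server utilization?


rho = lambda/(c*mu) = 43/(4*12) = 0.8958

0.8958


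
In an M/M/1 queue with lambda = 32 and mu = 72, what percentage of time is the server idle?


Idle fraction = (1 - rho) * 100 = (1 - 32/72) * 100 = 55.6%

55.6%


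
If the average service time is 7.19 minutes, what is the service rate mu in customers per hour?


mu = 60 / avg_service_time = 60 / 7.19 = 8.34 per hour

8.34 per hour


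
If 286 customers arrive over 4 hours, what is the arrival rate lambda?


lambda = total arrivals / time = 286 / 4 = 71.5 per hour

71.5 per hour


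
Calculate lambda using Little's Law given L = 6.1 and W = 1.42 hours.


lambda = L / W = 6.1 / 1.42 = 4.3 per hour

4.3 per hour


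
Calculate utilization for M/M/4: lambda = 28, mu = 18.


rho = lambda/(c*mu) = 28/(4*18) = 0.3889

0.3889


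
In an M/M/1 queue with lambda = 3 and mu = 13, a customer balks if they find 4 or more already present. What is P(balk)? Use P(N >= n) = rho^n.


P(N >= 4) = rho^4 = (3/13)^4 = 0.0028

0.0028


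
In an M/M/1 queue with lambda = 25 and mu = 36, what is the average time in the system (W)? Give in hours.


W = 1/(mu - lambda) = 1/(36 - 25) = 0.0909 hours

0.0909 hours


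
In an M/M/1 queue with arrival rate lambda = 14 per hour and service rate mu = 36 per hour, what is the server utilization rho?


rho = lambda/mu = 14/36 = 0.3889

0.3889


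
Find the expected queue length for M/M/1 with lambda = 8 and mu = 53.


rho = 8/53; Lq = rho^2/(1-rho) = 0.03

0.03
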